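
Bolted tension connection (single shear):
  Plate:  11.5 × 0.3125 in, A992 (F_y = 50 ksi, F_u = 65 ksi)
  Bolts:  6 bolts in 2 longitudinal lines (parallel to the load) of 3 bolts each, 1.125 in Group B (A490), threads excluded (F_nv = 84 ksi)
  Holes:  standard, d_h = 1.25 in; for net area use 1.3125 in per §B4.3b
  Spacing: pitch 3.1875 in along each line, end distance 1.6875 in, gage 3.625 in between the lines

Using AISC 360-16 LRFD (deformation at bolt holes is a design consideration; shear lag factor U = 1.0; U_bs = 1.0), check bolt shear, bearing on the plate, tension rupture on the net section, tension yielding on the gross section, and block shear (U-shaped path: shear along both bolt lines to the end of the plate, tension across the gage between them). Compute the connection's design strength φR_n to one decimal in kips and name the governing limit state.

Bolt shear: A_b = π(1.125)²/4 = 0.99402 in². φR_n = 0.75 × 84 × 0.99402 × 6 × 1 = 375.7 kips.
Bearing (0.3125 in plate, F_u = 65 ksi): end bolts L_c = 1.6875 − 1.25/2 = 1.0625, R_n = min(1.2×1.0625×0.3125×65, 2.4×1.125×0.3125×65) = 25.898 kips/bolt; interior L_c = 3.1875 − 1.25 = 1.9375, R_n = 47.227 kips/bolt. φR_n = 0.75 × (2×25.898 + 4×47.227) = 180.5 kips.
Tension rupture (net): A_n = (11.5 − 2×1.3125)×0.3125 = 2.7734 in² (U = 1.0, A_e = A_n). φR_n = 0.75 × 65 × 2.7734 = 135.2 kips.
Tension yield (gross): A_g = 11.5×0.3125 = 3.5938 in². φR_n = 0.90 × 50 × 3.5938 = 161.7 kips.
Block shear: shear path 2×[1.6875+2×3.1875] = 2×8.0625 in, A_gv = 5.0391, A_nv = 2×(8.0625 − 2.5×1.3125)×0.3125 = 2.9883 in²; tension across gage: (3.625 − 1×1.3125)×0.3125 = 0.72266 in². R_n = min(0.6×65×2.9883, 0.6×50×5.0391) + 1.0×65×0.72266 = min(116.54, 151.17) + 46.973 = 163.51 kips. φR_n = 0.75 × 163.51 = 122.6 kips.
Governing: min(375.7, 180.5, 135.2, 161.7, 122.6) = 122.6 kips → block shear.

122.6 kips (block shear governs)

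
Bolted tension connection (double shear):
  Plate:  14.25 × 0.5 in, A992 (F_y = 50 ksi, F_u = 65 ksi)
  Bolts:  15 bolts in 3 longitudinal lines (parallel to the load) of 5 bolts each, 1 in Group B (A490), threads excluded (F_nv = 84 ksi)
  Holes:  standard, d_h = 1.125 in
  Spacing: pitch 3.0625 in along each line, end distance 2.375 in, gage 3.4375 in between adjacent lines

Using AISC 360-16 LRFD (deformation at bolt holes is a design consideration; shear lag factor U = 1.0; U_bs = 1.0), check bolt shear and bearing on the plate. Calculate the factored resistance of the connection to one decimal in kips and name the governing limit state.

Bolt shear: A_b = π(1)²/4 = 0.7854 in². φR_n = 0.75 × 84 × 0.7854 × 15 × 2 = 1484.4 kips.
Bearing (0.5 in plate, F_u = 65 ksi): end bolts L_c = 2.375 − 1.125/2 = 1.8125, R_n = min(1.2×1.8125×0.5×65, 2.4×1×0.5×65) = 70.688 kips/bolt; interior L_c = 3.0625 − 1.125 = 1.9375, R_n = 75.563 kips/bolt. φR_n = 0.75 × (3×70.688 + 12×75.563) = 839.1 kips.
Governing: min(1484.4, 839.1) = 839.1 kips → bearing.

839.1 kips (bearing governs)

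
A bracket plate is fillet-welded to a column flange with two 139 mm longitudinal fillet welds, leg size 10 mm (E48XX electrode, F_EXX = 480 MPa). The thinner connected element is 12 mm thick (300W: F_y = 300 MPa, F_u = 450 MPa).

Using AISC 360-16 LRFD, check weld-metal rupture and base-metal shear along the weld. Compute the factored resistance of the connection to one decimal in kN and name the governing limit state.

424.5 kN (weld metal governs)

Weld metal: throat = 0.707×10 = 7.07 mm, L = 2×139 = 278 mm. φR_n = 0.75 × 0.6 × 480 × 7.07 × 278 = 424.5 kN.
Base metal shear (12 mm plate): yield φR_n = 1.0×0.6×300×12×278 = 600.5 kN; rupture φR_n = 0.75×0.6×450×12×278 = 675.5 kN; take 600.5 kN (yield).
Governing: min(424.5, 600.5) = 424.5 kN → weld metal.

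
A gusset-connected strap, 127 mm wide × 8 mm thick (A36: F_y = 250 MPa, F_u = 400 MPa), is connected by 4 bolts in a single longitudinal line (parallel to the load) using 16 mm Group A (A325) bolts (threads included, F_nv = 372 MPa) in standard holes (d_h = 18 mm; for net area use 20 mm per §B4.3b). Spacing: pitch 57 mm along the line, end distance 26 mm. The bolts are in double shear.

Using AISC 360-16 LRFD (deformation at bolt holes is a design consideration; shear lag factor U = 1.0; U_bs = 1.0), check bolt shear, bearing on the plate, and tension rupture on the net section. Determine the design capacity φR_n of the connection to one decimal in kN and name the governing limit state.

256.8 kN (net-section rupture governs)

Bolt shear: A_b = π(16)²/4 = 201.06 mm². φR_n = 0.75 × 372 × 201.06 × 4 × 2 = 448.8 kN.
Bearing (8 mm plate, F_u = 400 MPa): end bolts L_c = 26 − 18/2 = 17, R_n = min(1.2×17×8×400, 2.4×16×8×400) = 65.28 kN/bolt; interior L_c = 57 − 18 = 39, R_n = 122.88 kN/bolt. φR_n = 0.75 × (1×65.28 + 3×122.88) = 325.4 kN.
Tension rupture (net): A_n = (127 − 1×20)×8 = 856 mm² (U = 1.0, A_e = A_n). φR_n = 0.75 × 400 × 856 = 256.8 kN.
Governing: min(448.8, 325.4, 256.8) = 256.8 kN → net-section rupture.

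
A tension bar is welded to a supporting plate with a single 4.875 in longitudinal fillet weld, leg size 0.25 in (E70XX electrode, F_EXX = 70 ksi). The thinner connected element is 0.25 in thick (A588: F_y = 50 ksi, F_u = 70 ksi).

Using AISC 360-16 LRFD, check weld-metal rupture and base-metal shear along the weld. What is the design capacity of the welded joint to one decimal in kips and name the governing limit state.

27.1 kips (weld metal governs)

Weld metal: throat = 0.707×0.25 = 0.17675 in, L = 4.875 in. φR_n = 0.75 × 0.6 × 70 × 0.17675 × 4.875 = 27.1 kips.
Base metal shear (0.25 in plate): yield φR_n = 1.0×0.6×50×0.25×4.875 = 36.6 kips; rupture φR_n = 0.75×0.6×70×0.25×4.875 = 38.4 kips; take 36.6 kips (yield).
Governing: min(27.1, 36.6) = 27.1 kips → weld metal.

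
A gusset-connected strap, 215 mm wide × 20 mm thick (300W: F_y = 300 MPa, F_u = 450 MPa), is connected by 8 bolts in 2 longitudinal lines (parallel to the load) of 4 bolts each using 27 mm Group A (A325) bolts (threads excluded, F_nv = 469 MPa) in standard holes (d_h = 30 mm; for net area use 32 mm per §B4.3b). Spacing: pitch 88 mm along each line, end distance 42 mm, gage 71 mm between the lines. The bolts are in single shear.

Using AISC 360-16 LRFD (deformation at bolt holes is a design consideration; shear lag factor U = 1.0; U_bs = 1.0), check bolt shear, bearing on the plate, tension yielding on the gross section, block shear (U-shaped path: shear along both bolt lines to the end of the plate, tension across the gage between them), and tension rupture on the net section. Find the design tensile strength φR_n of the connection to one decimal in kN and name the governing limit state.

Bolt shear: A_b = π(27)²/4 = 572.56 mm². φR_n = 0.75 × 469 × 572.56 × 8 × 1 = 1611.2 kN.
Bearing (20 mm plate, F_u = 450 MPa): end bolts L_c = 42 − 30/2 = 27, R_n = min(1.2×27×20×450, 2.4×27×20×450) = 291.6 kN/bolt; interior L_c = 88 − 30 = 58, R_n = 583.2 kN/bolt. φR_n = 0.75 × (2×291.6 + 6×583.2) = 3061.8 kN.
Tension yield (gross): A_g = 215×20 = 4300 mm². φR_n = 0.90 × 300 × 4300 = 1161.0 kN.
Block shear: shear path 2×[42+3×88] = 2×306 mm, A_gv = 12240, A_nv = 2×(306 − 3.5×32)×20 = 7760 mm²; tension across gage: (71 − 1×32)×20 = 780 mm². R_n = min(0.6×450×7760, 0.6×300×12240) + 1.0×450×780 = min(2095.2, 2203.2) + 351 = 2446.2 kN. φR_n = 0.75 × 2446.2 = 1834.7 kN.
Tension rupture (net): A_n = (215 − 2×32)×20 = 3020 mm² (U = 1.0, A_e = A_n). φR_n = 0.75 × 450 × 3020 = 1019.3 kN.
Governing: min(1611.2, 3061.8, 1161.0, 1834.7, 1019.3) = 1019.3 kN → net-section rupture.

1019.3 kN (net-section rupture governs)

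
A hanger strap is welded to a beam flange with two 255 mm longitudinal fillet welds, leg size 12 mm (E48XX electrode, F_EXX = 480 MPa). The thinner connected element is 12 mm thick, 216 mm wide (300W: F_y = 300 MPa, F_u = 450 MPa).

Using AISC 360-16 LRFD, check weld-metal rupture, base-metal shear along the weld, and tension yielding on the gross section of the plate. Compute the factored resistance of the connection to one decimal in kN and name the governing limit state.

Weld metal: throat = 0.707×12 = 8.484 mm, L = 2×255 = 510 mm. φR_n = 0.75 × 0.6 × 480 × 8.484 × 510 = 934.6 kN.
Base metal shear (12 mm plate): yield φR_n = 1.0×0.6×300×12×510 = 1101.6 kN; rupture φR_n = 0.75×0.6×450×12×510 = 1239.3 kN; take 1101.6 kN (yield).
Tension yield (gross): A_g = 216×12 = 2592 mm². φR_n = 0.90 × 300 × 2592 = 699.8 kN.
Governing: min(934.6, 1101.6, 699.8) = 699.8 kN → gross-section yield.

699.8 kN (gross-section yield governs)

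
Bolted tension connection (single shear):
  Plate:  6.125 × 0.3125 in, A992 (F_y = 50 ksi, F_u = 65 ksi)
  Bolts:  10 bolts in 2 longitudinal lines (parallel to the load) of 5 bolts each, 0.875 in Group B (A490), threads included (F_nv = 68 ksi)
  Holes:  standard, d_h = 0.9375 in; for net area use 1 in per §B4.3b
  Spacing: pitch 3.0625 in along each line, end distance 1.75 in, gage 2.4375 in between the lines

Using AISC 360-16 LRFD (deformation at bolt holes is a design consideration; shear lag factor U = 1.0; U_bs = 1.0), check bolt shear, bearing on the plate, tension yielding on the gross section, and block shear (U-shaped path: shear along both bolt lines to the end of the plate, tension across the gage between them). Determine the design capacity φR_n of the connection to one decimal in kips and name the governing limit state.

86.1 kips (gross-section yield governs)

Bolt shear: A_b = π(0.875)²/4 = 0.60132 in². φR_n = 0.75 × 68 × 0.60132 × 10 × 1 = 306.7 kips.
Bearing (0.3125 in plate, F_u = 65 ksi): end bolts L_c = 1.75 − 0.9375/2 = 1.28125, R_n = min(1.2×1.28125×0.3125×65, 2.4×0.875×0.3125×65) = 31.23 kips/bolt; interior L_c = 3.0625 − 0.9375 = 2.125, R_n = 42.656 kips/bolt. φR_n = 0.75 × (2×31.23 + 8×42.656) = 302.8 kips.
Tension yield (gross): A_g = 6.125×0.3125 = 1.9141 in². φR_n = 0.90 × 50 × 1.9141 = 86.1 kips.
Block shear: shear path 2×[1.75+4×3.0625] = 2×14 in, A_gv = 8.75, A_nv = 2×(14 − 4.5×1)×0.3125 = 5.9375 in²; tension across gage: (2.4375 − 1×1)×0.3125 = 0.44922 in². R_n = min(0.6×65×5.9375, 0.6×50×8.75) + 1.0×65×0.44922 = min(231.56, 262.5) + 29.199 = 260.76 kips. φR_n = 0.75 × 260.76 = 195.6 kips.
Governing: min(306.7, 302.8, 86.1, 195.6) = 86.1 kips → gross-section yield.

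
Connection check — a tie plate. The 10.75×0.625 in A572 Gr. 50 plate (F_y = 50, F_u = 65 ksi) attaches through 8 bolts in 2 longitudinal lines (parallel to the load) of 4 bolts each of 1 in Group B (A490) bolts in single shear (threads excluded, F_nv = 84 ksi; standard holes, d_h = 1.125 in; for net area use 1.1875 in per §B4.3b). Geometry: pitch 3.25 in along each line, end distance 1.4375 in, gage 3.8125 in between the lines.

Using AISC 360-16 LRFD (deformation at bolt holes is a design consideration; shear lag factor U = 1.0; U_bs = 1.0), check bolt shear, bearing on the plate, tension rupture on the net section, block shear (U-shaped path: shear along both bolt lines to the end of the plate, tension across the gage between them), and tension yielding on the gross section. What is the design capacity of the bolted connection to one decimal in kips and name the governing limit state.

255.2 kips (net-section rupture governs)

Bolt shear: A_b = π(1)²/4 = 0.7854 in². φR_n = 0.75 × 84 × 0.7854 × 8 × 1 = 395.8 kips.
Bearing (0.625 in plate, F_u = 65 ksi): end bolts L_c = 1.4375 − 1.125/2 = 0.875, R_n = min(1.2×0.875×0.625×65, 2.4×1×0.625×65) = 42.656 kips/bolt; interior L_c = 3.25 − 1.125 = 2.125, R_n = 97.5 kips/bolt. φR_n = 0.75 × (2×42.656 + 6×97.5) = 502.7 kips.
Tension rupture (net): A_n = (10.75 − 2×1.1875)×0.625 = 5.2344 in² (U = 1.0, A_e = A_n). φR_n = 0.75 × 65 × 5.2344 = 255.2 kips.
Block shear: shear path 2×[1.4375+3×3.25] = 2×11.1875 in, A_gv = 13.984, A_nv = 2×(11.1875 − 3.5×1.1875)×0.625 = 8.7891 in²; tension across gage: (3.8125 − 1×1.1875)×0.625 = 1.6406 in². R_n = min(0.6×65×8.7891, 0.6×50×13.984) + 1.0×65×1.6406 = min(342.77, 419.52) + 106.64 = 449.41 kips. φR_n = 0.75 × 449.41 = 337.1 kips.
Tension yield (gross): A_g = 10.75×0.625 = 6.7188 in². φR_n = 0.90 × 50 × 6.7188 = 302.3 kips.
Governing: min(395.8, 502.7, 255.2, 337.1, 302.3) = 255.2 kips → net-section rupture.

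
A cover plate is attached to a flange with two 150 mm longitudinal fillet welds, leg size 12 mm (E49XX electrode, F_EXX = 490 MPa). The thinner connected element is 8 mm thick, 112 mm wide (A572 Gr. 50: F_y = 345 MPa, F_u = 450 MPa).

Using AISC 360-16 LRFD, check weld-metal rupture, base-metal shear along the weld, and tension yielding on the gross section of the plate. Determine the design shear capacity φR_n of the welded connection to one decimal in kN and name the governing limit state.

Weld metal: throat = 0.707×12 = 8.484 mm, L = 2×150 = 300 mm. φR_n = 0.75 × 0.6 × 490 × 8.484 × 300 = 561.2 kN.
Base metal shear (8 mm plate): yield φR_n = 1.0×0.6×345×8×300 = 496.8 kN; rupture φR_n = 0.75×0.6×450×8×300 = 486.0 kN; take 486.0 kN (rupture).
Tension yield (gross): A_g = 112×8 = 896 mm². φR_n = 0.90 × 345 × 896 = 278.2 kN.
Governing: min(561.2, 486.0, 278.2) = 278.2 kN → gross-section yield.

278.2 kN (gross-section yield governs)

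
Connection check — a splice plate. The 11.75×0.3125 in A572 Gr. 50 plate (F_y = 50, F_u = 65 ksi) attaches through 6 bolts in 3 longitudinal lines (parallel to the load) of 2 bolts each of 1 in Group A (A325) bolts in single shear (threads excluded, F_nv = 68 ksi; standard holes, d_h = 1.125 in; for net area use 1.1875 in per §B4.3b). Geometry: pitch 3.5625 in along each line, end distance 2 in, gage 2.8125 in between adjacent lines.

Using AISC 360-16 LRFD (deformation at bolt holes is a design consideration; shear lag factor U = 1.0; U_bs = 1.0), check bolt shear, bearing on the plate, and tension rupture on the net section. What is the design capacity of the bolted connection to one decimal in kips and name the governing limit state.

Bolt shear: A_b = π(1)²/4 = 0.7854 in². φR_n = 0.75 × 68 × 0.7854 × 6 × 1 = 240.3 kips.
Bearing (0.3125 in plate, F_u = 65 ksi): end bolts L_c = 2 − 1.125/2 = 1.4375, R_n = min(1.2×1.4375×0.3125×65, 2.4×1×0.3125×65) = 35.039 kips/bolt; interior L_c = 3.5625 − 1.125 = 2.4375, R_n = 48.75 kips/bolt. φR_n = 0.75 × (3×35.039 + 3×48.75) = 188.5 kips.
Tension rupture (net): A_n = (11.75 − 3×1.1875)×0.3125 = 2.5586 in² (U = 1.0, A_e = A_n). φR_n = 0.75 × 65 × 2.5586 = 124.7 kips.
Governing: min(240.3, 188.5, 124.7) = 124.7 kips → net-section rupture.

124.7 kips (net-section rupture governs)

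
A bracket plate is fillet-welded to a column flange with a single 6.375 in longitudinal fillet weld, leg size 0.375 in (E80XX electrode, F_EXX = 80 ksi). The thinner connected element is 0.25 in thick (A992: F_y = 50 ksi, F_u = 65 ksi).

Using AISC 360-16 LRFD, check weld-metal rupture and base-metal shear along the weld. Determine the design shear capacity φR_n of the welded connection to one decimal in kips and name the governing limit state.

46.6 kips (base-metal shear governs)

Weld metal: throat = 0.707×0.375 = 0.26513 in, L = 6.375 in. φR_n = 0.75 × 0.6 × 80 × 0.26513 × 6.375 = 60.8 kips.
Base metal shear (0.25 in plate): yield φR_n = 1.0×0.6×50×0.25×6.375 = 47.8 kips; rupture φR_n = 0.75×0.6×65×0.25×6.375 = 46.6 kips; take 46.6 kips (rupture).
Governing: min(60.8, 46.6) = 46.6 kips → base-metal shear.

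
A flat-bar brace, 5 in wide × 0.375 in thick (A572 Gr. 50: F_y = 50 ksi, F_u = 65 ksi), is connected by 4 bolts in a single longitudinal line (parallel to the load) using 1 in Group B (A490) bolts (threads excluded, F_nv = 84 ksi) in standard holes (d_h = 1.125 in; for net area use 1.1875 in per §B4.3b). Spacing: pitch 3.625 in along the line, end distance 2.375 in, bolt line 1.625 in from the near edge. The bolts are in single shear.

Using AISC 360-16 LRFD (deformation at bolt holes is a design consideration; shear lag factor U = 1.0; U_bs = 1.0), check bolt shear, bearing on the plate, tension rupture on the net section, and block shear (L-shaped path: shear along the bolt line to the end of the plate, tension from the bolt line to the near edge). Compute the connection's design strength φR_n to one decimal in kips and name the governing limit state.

Bolt shear: A_b = π(1)²/4 = 0.7854 in². φR_n = 0.75 × 84 × 0.7854 × 4 × 1 = 197.9 kips.
Bearing (0.375 in plate, F_u = 65 ksi): end bolts L_c = 2.375 − 1.125/2 = 1.8125, R_n = min(1.2×1.8125×0.375×65, 2.4×1×0.375×65) = 53.016 kips/bolt; interior L_c = 3.625 − 1.125 = 2.5, R_n = 58.5 kips/bolt. φR_n = 0.75 × (1×53.016 + 3×58.5) = 171.4 kips.
Tension rupture (net): A_n = (5 − 1×1.1875)×0.375 = 1.4297 in² (U = 1.0, A_e = A_n). φR_n = 0.75 × 65 × 1.4297 = 69.7 kips.
Block shear: shear path 1×[2.375+3×3.625] = 1×13.25 in, A_gv = 4.9688, A_nv = 1×(13.25 − 3.5×1.1875)×0.375 = 3.4102 in²; tension to near edge: (1.625 − 0.5×1.1875)×0.375 = 0.38672 in². R_n = min(0.6×65×3.4102, 0.6×50×4.9688) + 1.0×65×0.38672 = min(133, 149.06) + 25.137 = 158.14 kips. φR_n = 0.75 × 158.14 = 118.6 kips.
Governing: min(197.9, 171.4, 69.7, 118.6) = 69.7 kips → net-section rupture.

69.7 kips (net-section rupture governs)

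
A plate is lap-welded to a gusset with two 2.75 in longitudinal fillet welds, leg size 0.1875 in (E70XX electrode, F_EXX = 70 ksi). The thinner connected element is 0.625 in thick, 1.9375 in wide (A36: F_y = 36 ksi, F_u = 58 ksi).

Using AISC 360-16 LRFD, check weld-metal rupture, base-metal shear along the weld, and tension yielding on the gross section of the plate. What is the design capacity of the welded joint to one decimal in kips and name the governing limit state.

Weld metal: throat = 0.707×0.1875 = 0.13256 in, L = 2×2.75 = 5.5 in. φR_n = 0.75 × 0.6 × 70 × 0.13256 × 5.5 = 23.0 kips.
Base metal shear (0.625 in plate): yield φR_n = 1.0×0.6×36×0.625×5.5 = 74.3 kips; rupture φR_n = 0.75×0.6×58×0.625×5.5 = 89.7 kips; take 74.3 kips (yield).
Tension yield (gross): A_g = 1.9375×0.625 = 1.2109 in². φR_n = 0.90 × 36 × 1.2109 = 39.2 kips.
Governing: min(23.0, 74.3, 39.2) = 23.0 kips → weld metal.

23.0 kips (weld metal governs)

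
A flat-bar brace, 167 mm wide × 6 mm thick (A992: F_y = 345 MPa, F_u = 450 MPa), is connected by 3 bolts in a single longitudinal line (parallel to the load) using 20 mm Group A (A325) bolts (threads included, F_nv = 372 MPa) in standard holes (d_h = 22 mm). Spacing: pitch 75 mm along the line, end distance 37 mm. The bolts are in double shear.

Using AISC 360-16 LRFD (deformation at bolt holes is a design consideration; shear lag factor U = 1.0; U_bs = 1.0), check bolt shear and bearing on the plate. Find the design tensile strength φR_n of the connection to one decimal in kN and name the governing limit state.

257.6 kN (bearing governs)

Bolt shear: A_b = π(20)²/4 = 314.16 mm². φR_n = 0.75 × 372 × 314.16 × 3 × 2 = 525.9 kN.
Bearing (6 mm plate, F_u = 450 MPa): end bolts L_c = 37 − 22/2 = 26, R_n = min(1.2×26×6×450, 2.4×20×6×450) = 84.24 kN/bolt; interior L_c = 75 − 22 = 53, R_n = 129.6 kN/bolt. φR_n = 0.75 × (1×84.24 + 2×129.6) = 257.6 kN.
Governing: min(525.9, 257.6) = 257.6 kN → bearing.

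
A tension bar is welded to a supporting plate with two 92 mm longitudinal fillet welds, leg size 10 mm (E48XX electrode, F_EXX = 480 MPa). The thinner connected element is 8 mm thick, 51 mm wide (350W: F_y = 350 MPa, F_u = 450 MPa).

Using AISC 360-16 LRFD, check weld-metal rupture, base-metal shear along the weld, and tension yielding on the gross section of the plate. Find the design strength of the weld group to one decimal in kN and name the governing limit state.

128.5 kN (gross-section yield governs)

Weld metal: throat = 0.707×10 = 7.07 mm, L = 2×92 = 184 mm. φR_n = 0.75 × 0.6 × 480 × 7.07 × 184 = 281.0 kN.
Base metal shear (8 mm plate): yield φR_n = 1.0×0.6×350×8×184 = 309.1 kN; rupture φR_n = 0.75×0.6×450×8×184 = 298.1 kN; take 298.1 kN (rupture).
Tension yield (gross): A_g = 51×8 = 408 mm². φR_n = 0.90 × 350 × 408 = 128.5 kN.
Governing: min(281.0, 298.1, 128.5) = 128.5 kN → gross-section yield.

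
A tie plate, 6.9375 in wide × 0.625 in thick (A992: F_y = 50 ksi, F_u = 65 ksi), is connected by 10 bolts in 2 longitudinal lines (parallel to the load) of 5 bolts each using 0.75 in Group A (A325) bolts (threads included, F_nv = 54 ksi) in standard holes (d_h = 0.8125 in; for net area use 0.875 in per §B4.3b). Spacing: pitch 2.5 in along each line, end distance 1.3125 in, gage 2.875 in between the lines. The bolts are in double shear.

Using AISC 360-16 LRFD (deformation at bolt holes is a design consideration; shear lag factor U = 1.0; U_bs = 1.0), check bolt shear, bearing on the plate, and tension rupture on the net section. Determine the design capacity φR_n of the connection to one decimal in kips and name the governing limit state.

158.1 kips (net-section rupture governs)

Bolt shear: A_b = π(0.75)²/4 = 0.44179 in². φR_n = 0.75 × 54 × 0.44179 × 10 × 2 = 357.8 kips.
Bearing (0.625 in plate, F_u = 65 ksi): end bolts L_c = 1.3125 − 0.8125/2 = 0.90625, R_n = min(1.2×0.90625×0.625×65, 2.4×0.75×0.625×65) = 44.18 kips/bolt; interior L_c = 2.5 − 0.8125 = 1.6875, R_n = 73.125 kips/bolt. φR_n = 0.75 × (2×44.18 + 8×73.125) = 505.0 kips.
Tension rupture (net): A_n = (6.9375 − 2×0.875)×0.625 = 3.2422 in² (U = 1.0, A_e = A_n). φR_n = 0.75 × 65 × 3.2422 = 158.1 kips.
Governing: min(357.8, 505.0, 158.1) = 158.1 kips → net-section rupture.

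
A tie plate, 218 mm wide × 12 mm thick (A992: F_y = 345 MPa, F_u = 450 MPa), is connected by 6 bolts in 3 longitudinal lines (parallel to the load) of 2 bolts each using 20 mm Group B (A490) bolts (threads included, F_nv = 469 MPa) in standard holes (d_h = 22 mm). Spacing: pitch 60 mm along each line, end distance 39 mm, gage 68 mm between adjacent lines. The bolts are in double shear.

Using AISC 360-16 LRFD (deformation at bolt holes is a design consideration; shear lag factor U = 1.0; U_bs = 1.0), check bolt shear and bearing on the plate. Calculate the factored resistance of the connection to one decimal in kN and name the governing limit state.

962.3 kN (bearing governs)

Bolt shear: A_b = π(20)²/4 = 314.16 mm². φR_n = 0.75 × 469 × 314.16 × 6 × 2 = 1326.1 kN.
Bearing (12 mm plate, F_u = 450 MPa): end bolts L_c = 39 − 22/2 = 28, R_n = min(1.2×28×12×450, 2.4×20×12×450) = 181.44 kN/bolt; interior L_c = 60 − 22 = 38, R_n = 246.24 kN/bolt. φR_n = 0.75 × (3×181.44 + 3×246.24) = 962.3 kN.
Governing: min(1326.1, 962.3) = 962.3 kN → bearing.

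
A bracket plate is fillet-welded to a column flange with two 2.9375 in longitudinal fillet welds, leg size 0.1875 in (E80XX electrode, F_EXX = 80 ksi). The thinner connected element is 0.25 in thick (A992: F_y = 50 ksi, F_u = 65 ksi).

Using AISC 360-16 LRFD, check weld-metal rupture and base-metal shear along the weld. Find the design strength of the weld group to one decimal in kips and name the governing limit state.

28.0 kips (weld metal governs)

Weld metal: throat = 0.707×0.1875 = 0.13256 in, L = 2×2.9375 = 5.875 in. φR_n = 0.75 × 0.6 × 80 × 0.13256 × 5.875 = 28.0 kips.
Base metal shear (0.25 in plate): yield φR_n = 1.0×0.6×50×0.25×5.875 = 44.1 kips; rupture φR_n = 0.75×0.6×65×0.25×5.875 = 43.0 kips; take 43.0 kips (rupture).
Governing: min(28.0, 43.0) = 28.0 kips → weld metal.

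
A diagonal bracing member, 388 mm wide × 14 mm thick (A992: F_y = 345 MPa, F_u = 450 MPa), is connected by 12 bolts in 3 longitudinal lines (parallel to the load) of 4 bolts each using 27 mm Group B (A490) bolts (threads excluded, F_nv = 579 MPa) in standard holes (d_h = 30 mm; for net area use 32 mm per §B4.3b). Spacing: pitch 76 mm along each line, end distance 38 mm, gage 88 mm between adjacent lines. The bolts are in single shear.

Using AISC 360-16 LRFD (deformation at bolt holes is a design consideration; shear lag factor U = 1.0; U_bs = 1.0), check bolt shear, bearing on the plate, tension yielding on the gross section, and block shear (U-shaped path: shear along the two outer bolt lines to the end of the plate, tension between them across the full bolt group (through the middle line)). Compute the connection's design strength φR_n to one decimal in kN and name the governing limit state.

Bolt shear: A_b = π(27)²/4 = 572.56 mm². φR_n = 0.75 × 579 × 572.56 × 12 × 1 = 2983.6 kN.
Bearing (14 mm plate, F_u = 450 MPa): end bolts L_c = 38 − 30/2 = 23, R_n = min(1.2×23×14×450, 2.4×27×14×450) = 173.88 kN/bolt; interior L_c = 76 − 30 = 46, R_n = 347.76 kN/bolt. φR_n = 0.75 × (3×173.88 + 9×347.76) = 2738.6 kN.
Tension yield (gross): A_g = 388×14 = 5432 mm². φR_n = 0.90 × 345 × 5432 = 1686.6 kN.
Block shear: shear path 2×[38+3×76] = 2×266 mm, A_gv = 7448, A_nv = 2×(266 − 3.5×32)×14 = 4312 mm²; tension across gage: (176 − 2×32)×14 = 1568 mm². R_n = min(0.6×450×4312, 0.6×345×7448) + 1.0×450×1568 = min(1164.2, 1541.7) + 705.6 = 1869.8 kN. φR_n = 0.75 × 1869.8 = 1402.4 kN.
Governing: min(2983.6, 2738.6, 1686.6, 1402.4) = 1402.4 kN → block shear.

1402.4 kN (block shear governs)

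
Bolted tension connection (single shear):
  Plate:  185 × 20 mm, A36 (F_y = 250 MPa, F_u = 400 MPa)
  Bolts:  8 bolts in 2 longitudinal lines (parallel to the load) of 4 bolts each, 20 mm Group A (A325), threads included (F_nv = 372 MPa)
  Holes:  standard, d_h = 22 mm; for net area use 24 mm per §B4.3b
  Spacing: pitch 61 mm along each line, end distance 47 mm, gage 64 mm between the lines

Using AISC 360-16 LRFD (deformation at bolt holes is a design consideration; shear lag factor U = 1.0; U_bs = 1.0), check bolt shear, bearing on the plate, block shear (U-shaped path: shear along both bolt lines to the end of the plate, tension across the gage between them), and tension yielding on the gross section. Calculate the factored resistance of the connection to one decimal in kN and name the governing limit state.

Bolt shear: A_b = π(20)²/4 = 314.16 mm². φR_n = 0.75 × 372 × 314.16 × 8 × 1 = 701.2 kN.
Bearing (20 mm plate, F_u = 400 MPa): end bolts L_c = 47 − 22/2 = 36, R_n = min(1.2×36×20×400, 2.4×20×20×400) = 345.6 kN/bolt; interior L_c = 61 − 22 = 39, R_n = 374.4 kN/bolt. φR_n = 0.75 × (2×345.6 + 6×374.4) = 2203.2 kN.
Block shear: shear path 2×[47+3×61] = 2×230 mm, A_gv = 9200, A_nv = 2×(230 − 3.5×24)×20 = 5840 mm²; tension across gage: (64 − 1×24)×20 = 800 mm². R_n = min(0.6×400×5840, 0.6×250×9200) + 1.0×400×800 = min(1401.6, 1380) + 320 = 1700 kN. φR_n = 0.75 × 1700 = 1275.0 kN.
Tension yield (gross): A_g = 185×20 = 3700 mm². φR_n = 0.90 × 250 × 3700 = 832.5 kN.
Governing: min(701.2, 2203.2, 1275.0, 832.5) = 701.2 kN → bolt shear.

701.2 kN (bolt shear governs)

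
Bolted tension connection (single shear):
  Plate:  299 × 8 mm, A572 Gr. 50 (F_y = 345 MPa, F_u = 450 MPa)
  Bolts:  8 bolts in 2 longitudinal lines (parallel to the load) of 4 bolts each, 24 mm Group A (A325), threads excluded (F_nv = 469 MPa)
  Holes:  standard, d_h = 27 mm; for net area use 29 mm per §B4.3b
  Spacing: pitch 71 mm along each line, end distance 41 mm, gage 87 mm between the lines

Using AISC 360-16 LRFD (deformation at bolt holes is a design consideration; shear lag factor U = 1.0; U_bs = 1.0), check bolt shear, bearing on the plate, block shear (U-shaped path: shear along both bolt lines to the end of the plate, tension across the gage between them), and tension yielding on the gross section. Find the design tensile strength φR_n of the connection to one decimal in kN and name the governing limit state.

650.7 kN (block shear governs)

Bolt shear: A_b = π(24)²/4 = 452.39 mm². φR_n = 0.75 × 469 × 452.39 × 8 × 1 = 1273.0 kN.
Bearing (8 mm plate, F_u = 450 MPa): end bolts L_c = 41 − 27/2 = 27.5, R_n = min(1.2×27.5×8×450, 2.4×24×8×450) = 118.8 kN/bolt; interior L_c = 71 − 27 = 44, R_n = 190.08 kN/bolt. φR_n = 0.75 × (2×118.8 + 6×190.08) = 1033.6 kN.
Block shear: shear path 2×[41+3×71] = 2×254 mm, A_gv = 4064, A_nv = 2×(254 − 3.5×29)×8 = 2440 mm²; tension across gage: (87 − 1×29)×8 = 464 mm². R_n = min(0.6×450×2440, 0.6×345×4064) + 1.0×450×464 = min(658.8, 841.25) + 208.8 = 867.6 kN. φR_n = 0.75 × 867.6 = 650.7 kN.
Tension yield (gross): A_g = 299×8 = 2392 mm². φR_n = 0.90 × 345 × 2392 = 742.7 kN.
Governing: min(1273.0, 1033.6, 650.7, 742.7) = 650.7 kN → block shear.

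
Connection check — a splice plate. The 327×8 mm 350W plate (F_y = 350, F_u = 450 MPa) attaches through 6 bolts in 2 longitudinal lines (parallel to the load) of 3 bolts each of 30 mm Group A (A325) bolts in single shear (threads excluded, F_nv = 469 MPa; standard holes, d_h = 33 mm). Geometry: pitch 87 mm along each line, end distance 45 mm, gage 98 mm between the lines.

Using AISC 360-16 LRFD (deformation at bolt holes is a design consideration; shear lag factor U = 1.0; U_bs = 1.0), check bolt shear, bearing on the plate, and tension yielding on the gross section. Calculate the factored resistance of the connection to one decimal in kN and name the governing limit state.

Bolt shear: A_b = π(30)²/4 = 706.86 mm². φR_n = 0.75 × 469 × 706.86 × 6 × 1 = 1491.8 kN.
Bearing (8 mm plate, F_u = 450 MPa): end bolts L_c = 45 − 33/2 = 28.5, R_n = min(1.2×28.5×8×450, 2.4×30×8×450) = 123.12 kN/bolt; interior L_c = 87 − 33 = 54, R_n = 233.28 kN/bolt. φR_n = 0.75 × (2×123.12 + 4×233.28) = 884.5 kN.
Tension yield (gross): A_g = 327×8 = 2616 mm². φR_n = 0.90 × 350 × 2616 = 824.0 kN.
Governing: min(1491.8, 884.5, 824.0) = 824.0 kN → gross-section yield.

824.0 kN (gross-section yield governs)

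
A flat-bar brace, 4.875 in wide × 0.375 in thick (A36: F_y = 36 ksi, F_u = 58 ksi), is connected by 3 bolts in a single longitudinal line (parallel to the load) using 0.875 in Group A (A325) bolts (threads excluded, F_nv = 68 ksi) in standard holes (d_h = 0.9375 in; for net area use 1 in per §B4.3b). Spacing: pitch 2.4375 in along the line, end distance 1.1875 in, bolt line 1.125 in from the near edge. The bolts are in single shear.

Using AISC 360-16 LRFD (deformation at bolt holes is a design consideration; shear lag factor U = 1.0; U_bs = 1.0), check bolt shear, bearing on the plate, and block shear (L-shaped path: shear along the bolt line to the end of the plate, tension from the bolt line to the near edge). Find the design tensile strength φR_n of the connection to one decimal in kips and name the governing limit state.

Bolt shear: A_b = π(0.875)²/4 = 0.60132 in². φR_n = 0.75 × 68 × 0.60132 × 3 × 1 = 92.0 kips.
Bearing (0.375 in plate, F_u = 58 ksi): end bolts L_c = 1.1875 − 0.9375/2 = 0.71875, R_n = min(1.2×0.71875×0.375×58, 2.4×0.875×0.375×58) = 18.759 kips/bolt; interior L_c = 2.4375 − 0.9375 = 1.5, R_n = 39.15 kips/bolt. φR_n = 0.75 × (1×18.759 + 2×39.15) = 72.8 kips.
Block shear: shear path 1×[1.1875+2×2.4375] = 1×6.0625 in, A_gv = 2.2734, A_nv = 1×(6.0625 − 2.5×1)×0.375 = 1.3359 in²; tension to near edge: (1.125 − 0.5×1)×0.375 = 0.23438 in². R_n = min(0.6×58×1.3359, 0.6×36×2.2734) + 1.0×58×0.23438 = min(46.489, 49.105) + 13.594 = 60.083 kips. φR_n = 0.75 × 60.083 = 45.1 kips.
Governing: min(92.0, 72.8, 45.1) = 45.1 kips → block shear.

45.1 kips (block shear governs)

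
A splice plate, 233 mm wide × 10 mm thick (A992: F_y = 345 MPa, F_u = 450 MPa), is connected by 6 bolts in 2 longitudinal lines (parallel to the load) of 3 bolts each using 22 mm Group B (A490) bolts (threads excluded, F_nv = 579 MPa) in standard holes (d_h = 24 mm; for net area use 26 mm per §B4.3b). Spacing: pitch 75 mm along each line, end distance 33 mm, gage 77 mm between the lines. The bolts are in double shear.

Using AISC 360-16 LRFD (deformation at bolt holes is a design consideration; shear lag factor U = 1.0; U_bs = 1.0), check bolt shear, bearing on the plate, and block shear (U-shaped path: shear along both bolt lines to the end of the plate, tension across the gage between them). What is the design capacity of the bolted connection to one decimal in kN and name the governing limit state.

Bolt shear: A_b = π(22)²/4 = 380.13 mm². φR_n = 0.75 × 579 × 380.13 × 6 × 2 = 1980.9 kN.
Bearing (10 mm plate, F_u = 450 MPa): end bolts L_c = 33 − 24/2 = 21, R_n = min(1.2×21×10×450, 2.4×22×10×450) = 113.4 kN/bolt; interior L_c = 75 − 24 = 51, R_n = 237.6 kN/bolt. φR_n = 0.75 × (2×113.4 + 4×237.6) = 882.9 kN.
Block shear: shear path 2×[33+2×75] = 2×183 mm, A_gv = 3660, A_nv = 2×(183 − 2.5×26)×10 = 2360 mm²; tension across gage: (77 − 1×26)×10 = 510 mm². R_n = min(0.6×450×2360, 0.6×345×3660) + 1.0×450×510 = min(637.2, 757.62) + 229.5 = 866.7 kN. φR_n = 0.75 × 866.7 = 650.0 kN.
Governing: min(1980.9, 882.9, 650.0) = 650.0 kN → block shear.

650.0 kN (block shear governs)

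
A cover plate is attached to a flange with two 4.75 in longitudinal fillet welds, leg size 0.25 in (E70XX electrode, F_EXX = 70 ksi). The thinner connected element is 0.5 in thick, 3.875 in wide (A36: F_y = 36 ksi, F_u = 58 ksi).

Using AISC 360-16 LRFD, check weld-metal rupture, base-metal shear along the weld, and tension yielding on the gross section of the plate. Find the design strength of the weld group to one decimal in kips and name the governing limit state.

Weld metal: throat = 0.707×0.25 = 0.17675 in, L = 2×4.75 = 9.5 in. φR_n = 0.75 × 0.6 × 70 × 0.17675 × 9.5 = 52.9 kips.
Base metal shear (0.5 in plate): yield φR_n = 1.0×0.6×36×0.5×9.5 = 102.6 kips; rupture φR_n = 0.75×0.6×58×0.5×9.5 = 124.0 kips; take 102.6 kips (yield).
Tension yield (gross): A_g = 3.875×0.5 = 1.9375 in². φR_n = 0.90 × 36 × 1.9375 = 62.8 kips.
Governing: min(52.9, 102.6, 62.8) = 52.9 kips → weld metal.

52.9 kips (weld metal governs)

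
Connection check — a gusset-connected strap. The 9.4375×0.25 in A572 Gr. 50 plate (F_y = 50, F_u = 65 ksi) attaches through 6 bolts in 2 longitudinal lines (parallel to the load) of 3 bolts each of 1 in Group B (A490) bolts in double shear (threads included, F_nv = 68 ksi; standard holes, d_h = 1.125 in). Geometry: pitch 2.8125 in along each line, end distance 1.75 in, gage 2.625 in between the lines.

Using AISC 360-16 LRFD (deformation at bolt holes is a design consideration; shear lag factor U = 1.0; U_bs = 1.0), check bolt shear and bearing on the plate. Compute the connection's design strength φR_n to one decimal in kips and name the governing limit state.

133.5 kips (bearing governs)

Bolt shear: A_b = π(1)²/4 = 0.7854 in². φR_n = 0.75 × 68 × 0.7854 × 6 × 2 = 480.7 kips.
Bearing (0.25 in plate, F_u = 65 ksi): end bolts L_c = 1.75 − 1.125/2 = 1.1875, R_n = min(1.2×1.1875×0.25×65, 2.4×1×0.25×65) = 23.156 kips/bolt; interior L_c = 2.8125 − 1.125 = 1.6875, R_n = 32.906 kips/bolt. φR_n = 0.75 × (2×23.156 + 4×32.906) = 133.5 kips.
Governing: min(480.7, 133.5) = 133.5 kips → bearing.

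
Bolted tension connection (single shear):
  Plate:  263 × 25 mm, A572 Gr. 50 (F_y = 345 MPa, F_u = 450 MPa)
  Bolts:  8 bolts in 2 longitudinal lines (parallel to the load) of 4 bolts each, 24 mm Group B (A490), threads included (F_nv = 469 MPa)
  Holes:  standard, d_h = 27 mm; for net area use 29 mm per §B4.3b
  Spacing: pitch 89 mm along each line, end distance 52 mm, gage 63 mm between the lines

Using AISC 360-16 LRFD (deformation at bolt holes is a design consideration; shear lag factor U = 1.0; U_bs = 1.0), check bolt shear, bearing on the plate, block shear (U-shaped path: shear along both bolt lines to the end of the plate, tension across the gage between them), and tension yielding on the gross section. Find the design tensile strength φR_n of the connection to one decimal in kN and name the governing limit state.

Bolt shear: A_b = π(24)²/4 = 452.39 mm². φR_n = 0.75 × 469 × 452.39 × 8 × 1 = 1273.0 kN.
Bearing (25 mm plate, F_u = 450 MPa): end bolts L_c = 52 − 27/2 = 38.5, R_n = min(1.2×38.5×25×450, 2.4×24×25×450) = 519.75 kN/bolt; interior L_c = 89 − 27 = 62, R_n = 648 kN/bolt. φR_n = 0.75 × (2×519.75 + 6×648) = 3695.6 kN.
Block shear: shear path 2×[52+3×89] = 2×319 mm, A_gv = 15950, A_nv = 2×(319 − 3.5×29)×25 = 10875 mm²; tension across gage: (63 − 1×29)×25 = 850 mm². R_n = min(0.6×450×10875, 0.6×345×15950) + 1.0×450×850 = min(2936.3, 3301.7) + 382.5 = 3318.8 kN. φR_n = 0.75 × 3318.8 = 2489.1 kN.
Tension yield (gross): A_g = 263×25 = 6575 mm². φR_n = 0.90 × 345 × 6575 = 2041.5 kN.
Governing: min(1273.0, 3695.6, 2489.1, 2041.5) = 1273.0 kN → bolt shear.

1273.0 kN (bolt shear governs)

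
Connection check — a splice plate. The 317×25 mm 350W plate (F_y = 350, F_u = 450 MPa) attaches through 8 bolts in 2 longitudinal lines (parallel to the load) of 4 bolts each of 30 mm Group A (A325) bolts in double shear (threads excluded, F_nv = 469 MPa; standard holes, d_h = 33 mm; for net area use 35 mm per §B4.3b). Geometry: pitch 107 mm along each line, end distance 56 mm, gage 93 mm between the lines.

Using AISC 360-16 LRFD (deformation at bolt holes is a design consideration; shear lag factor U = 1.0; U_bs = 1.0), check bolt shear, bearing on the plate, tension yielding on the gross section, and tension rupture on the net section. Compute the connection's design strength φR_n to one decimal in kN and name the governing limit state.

2084.1 kN (net-section rupture governs)

Bolt shear: A_b = π(30)²/4 = 706.86 mm². φR_n = 0.75 × 469 × 706.86 × 8 × 2 = 3978.2 kN.
Bearing (25 mm plate, F_u = 450 MPa): end bolts L_c = 56 − 33/2 = 39.5, R_n = min(1.2×39.5×25×450, 2.4×30×25×450) = 533.25 kN/bolt; interior L_c = 107 − 33 = 74, R_n = 810 kN/bolt. φR_n = 0.75 × (2×533.25 + 6×810) = 4444.9 kN.
Tension yield (gross): A_g = 317×25 = 7925 mm². φR_n = 0.90 × 350 × 7925 = 2496.4 kN.
Tension rupture (net): A_n = (317 − 2×35)×25 = 6175 mm² (U = 1.0, A_e = A_n). φR_n = 0.75 × 450 × 6175 = 2084.1 kN.
Governing: min(3978.2, 4444.9, 2496.4, 2084.1) = 2084.1 kN → net-section rupture.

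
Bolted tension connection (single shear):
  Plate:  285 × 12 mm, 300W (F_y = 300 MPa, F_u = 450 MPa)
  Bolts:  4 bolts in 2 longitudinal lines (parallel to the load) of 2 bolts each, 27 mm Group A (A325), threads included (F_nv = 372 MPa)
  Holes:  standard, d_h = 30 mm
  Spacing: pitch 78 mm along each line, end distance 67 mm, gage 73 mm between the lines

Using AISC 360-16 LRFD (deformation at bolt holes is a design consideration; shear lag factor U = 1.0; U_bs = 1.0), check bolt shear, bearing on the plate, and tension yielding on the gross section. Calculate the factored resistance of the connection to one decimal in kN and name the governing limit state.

Bolt shear: A_b = π(27)²/4 = 572.56 mm². φR_n = 0.75 × 372 × 572.56 × 4 × 1 = 639.0 kN.
Bearing (12 mm plate, F_u = 450 MPa): end bolts L_c = 67 − 30/2 = 52, R_n = min(1.2×52×12×450, 2.4×27×12×450) = 336.96 kN/bolt; interior L_c = 78 − 30 = 48, R_n = 311.04 kN/bolt. φR_n = 0.75 × (2×336.96 + 2×311.04) = 972.0 kN.
Tension yield (gross): A_g = 285×12 = 3420 mm². φR_n = 0.90 × 300 × 3420 = 923.4 kN.
Governing: min(639.0, 972.0, 923.4) = 639.0 kN → bolt shear.

639.0 kN (bolt shear governs)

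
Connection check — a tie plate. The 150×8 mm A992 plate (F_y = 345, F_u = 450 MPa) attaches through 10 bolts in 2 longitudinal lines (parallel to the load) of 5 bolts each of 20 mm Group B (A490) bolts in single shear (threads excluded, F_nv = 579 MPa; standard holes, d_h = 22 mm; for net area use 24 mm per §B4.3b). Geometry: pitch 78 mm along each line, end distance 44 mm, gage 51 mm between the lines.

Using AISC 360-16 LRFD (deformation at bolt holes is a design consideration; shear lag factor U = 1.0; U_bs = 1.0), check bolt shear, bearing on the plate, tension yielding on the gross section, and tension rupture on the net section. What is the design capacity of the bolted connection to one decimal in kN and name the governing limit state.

275.4 kN (net-section rupture governs)

Bolt shear: A_b = π(20)²/4 = 314.16 mm². φR_n = 0.75 × 579 × 314.16 × 10 × 1 = 1364.2 kN.
Bearing (8 mm plate, F_u = 450 MPa): end bolts L_c = 44 − 22/2 = 33, R_n = min(1.2×33×8×450, 2.4×20×8×450) = 142.56 kN/bolt; interior L_c = 78 − 22 = 56, R_n = 172.8 kN/bolt. φR_n = 0.75 × (2×142.56 + 8×172.8) = 1250.6 kN.
Tension yield (gross): A_g = 150×8 = 1200 mm². φR_n = 0.90 × 345 × 1200 = 372.6 kN.
Tension rupture (net): A_n = (150 − 2×24)×8 = 816 mm² (U = 1.0, A_e = A_n). φR_n = 0.75 × 450 × 816 = 275.4 kN.
Governing: min(1364.2, 1250.6, 372.6, 275.4) = 275.4 kN → net-section rupture.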